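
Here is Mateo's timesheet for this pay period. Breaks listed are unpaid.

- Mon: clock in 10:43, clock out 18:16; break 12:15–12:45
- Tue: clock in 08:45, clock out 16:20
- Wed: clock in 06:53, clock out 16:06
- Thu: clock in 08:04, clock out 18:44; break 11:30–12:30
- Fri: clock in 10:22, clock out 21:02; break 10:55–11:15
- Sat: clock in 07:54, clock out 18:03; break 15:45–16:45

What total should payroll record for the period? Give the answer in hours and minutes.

53 h 0 min

Mon: 10:43–18:16 = 7 h 33 min; less 30 min break → 7 h 3 min
Tue: 08:45–16:20 = 7 h 35 min
Wed: 06:53–16:06 = 9 h 13 min
Thu: 08:04–18:44 = 10 h 40 min; less 60 min break → 9 h 40 min
Fri: 10:22–21:02 = 10 h 40 min; less 20 min break → 10 h 20 min
Sat: 07:54–18:03 = 10 h 9 min; less 60 min break → 9 h 9 min
Total: 7 h 3 min + 7 h 35 min + 9 h 13 min + 9 h 40 min + 10 h 20 min + 9 h 9 min = 53 h 0 min.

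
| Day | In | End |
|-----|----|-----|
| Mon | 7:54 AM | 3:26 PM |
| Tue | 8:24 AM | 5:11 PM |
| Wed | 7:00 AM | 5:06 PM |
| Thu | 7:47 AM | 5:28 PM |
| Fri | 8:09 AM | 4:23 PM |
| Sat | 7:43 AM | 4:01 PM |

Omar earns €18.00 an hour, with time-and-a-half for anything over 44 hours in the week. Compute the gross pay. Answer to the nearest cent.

€1025.10

Mon: 7:54 AM–3:26 PM = 7 h 32 min
Tue: 8:24 AM–5:11 PM = 8 h 47 min
Wed: 7:00 AM–5:06 PM = 10 h 6 min
Thu: 7:47 AM–5:28 PM = 9 h 41 min
Fri: 8:09 AM–4:23 PM = 8 h 14 min
Sat: 7:43 AM–4:01 PM = 8 h 18 min
Total worked: 52 h 38 min = 3158 min.
Regular 44 h 0 min = 2640 min at €18.00/h; overtime 8 h 38 min = 518 min at €27.00/h.
Pay = (2640 × €18.00 + 518 × €27.00) ÷ 60 = €1025.10.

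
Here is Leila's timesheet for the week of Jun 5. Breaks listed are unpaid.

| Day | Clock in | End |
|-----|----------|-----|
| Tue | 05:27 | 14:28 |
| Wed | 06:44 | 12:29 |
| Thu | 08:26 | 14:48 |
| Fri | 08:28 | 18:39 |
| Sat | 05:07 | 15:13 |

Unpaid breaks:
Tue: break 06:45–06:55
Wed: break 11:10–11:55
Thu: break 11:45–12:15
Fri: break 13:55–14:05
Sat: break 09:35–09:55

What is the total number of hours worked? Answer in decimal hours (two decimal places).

Tue: 05:27–14:28 = 9 h 1 min; less 10 min break → 8 h 51 min
Wed: 06:44–12:29 = 5 h 45 min; less 45 min break → 5 h 0 min
Thu: 08:26–14:48 = 6 h 22 min; less 30 min break → 5 h 52 min
Fri: 08:28–18:39 = 10 h 11 min; less 10 min break → 10 h 1 min
Sat: 05:07–15:13 = 10 h 6 min; less 20 min break → 9 h 46 min
Total: 8 h 51 min + 5 h 0 min + 5 h 52 min + 10 h 1 min + 9 h 46 min = 39 h 30 min.

39.50 hours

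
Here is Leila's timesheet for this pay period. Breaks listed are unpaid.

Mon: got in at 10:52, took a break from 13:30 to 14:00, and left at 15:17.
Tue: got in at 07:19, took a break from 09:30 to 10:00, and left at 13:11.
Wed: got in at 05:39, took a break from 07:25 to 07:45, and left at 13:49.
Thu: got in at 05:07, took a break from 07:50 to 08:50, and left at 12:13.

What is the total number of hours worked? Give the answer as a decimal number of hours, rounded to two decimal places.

Mon: 10:52–15:17 = 4 h 25 min; less 30 min break → 3 h 55 min
Tue: 07:19–13:11 = 5 h 52 min; less 30 min break → 5 h 22 min
Wed: 05:39–13:49 = 8 h 10 min; less 20 min break → 7 h 50 min
Thu: 05:07–12:13 = 7 h 6 min; less 60 min break → 6 h 6 min
Total: 3 h 55 min + 5 h 22 min + 7 h 50 min + 6 h 6 min = 23 h 13 min.

23.22 hours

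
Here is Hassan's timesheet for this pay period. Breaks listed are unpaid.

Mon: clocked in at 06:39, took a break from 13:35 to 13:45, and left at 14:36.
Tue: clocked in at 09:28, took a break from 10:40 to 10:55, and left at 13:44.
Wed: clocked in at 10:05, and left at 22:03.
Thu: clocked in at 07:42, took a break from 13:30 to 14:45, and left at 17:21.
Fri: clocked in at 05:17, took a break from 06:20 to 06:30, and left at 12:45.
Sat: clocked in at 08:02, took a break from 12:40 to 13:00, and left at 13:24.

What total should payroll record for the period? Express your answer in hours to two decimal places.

Mon: 06:39–14:36 = 7 h 57 min; less 10 min break → 7 h 47 min
Tue: 09:28–13:44 = 4 h 16 min; less 15 min break → 4 h 1 min
Wed: 10:05–22:03 = 11 h 58 min
Thu: 07:42–17:21 = 9 h 39 min; less 75 min break → 8 h 24 min
Fri: 05:17–12:45 = 7 h 28 min; less 10 min break → 7 h 18 min
Sat: 08:02–13:24 = 5 h 22 min; less 20 min break → 5 h 2 min
Total: 7 h 47 min + 4 h 1 min + 11 h 58 min + 8 h 24 min + 7 h 18 min + 5 h 2 min = 44 h 30 min.

44.50 hours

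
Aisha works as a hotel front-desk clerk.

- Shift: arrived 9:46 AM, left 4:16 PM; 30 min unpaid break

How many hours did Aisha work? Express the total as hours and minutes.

Shift: 9:46 AM–4:16 PM = 6 h 30 min; less 30 min break → 6 h 0 min

6 h 0 min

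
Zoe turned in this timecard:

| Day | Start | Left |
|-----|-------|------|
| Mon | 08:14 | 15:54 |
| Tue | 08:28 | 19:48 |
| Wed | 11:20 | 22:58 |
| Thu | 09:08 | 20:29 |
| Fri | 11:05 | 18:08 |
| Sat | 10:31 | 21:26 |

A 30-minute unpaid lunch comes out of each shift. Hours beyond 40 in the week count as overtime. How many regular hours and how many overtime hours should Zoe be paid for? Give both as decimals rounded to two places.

Mon: 08:14–15:54 = 7 h 40 min; less 30 min break → 7 h 10 min
Tue: 08:28–19:48 = 11 h 20 min; less 30 min break → 10 h 50 min
Wed: 11:20–22:58 = 11 h 38 min; less 30 min break → 11 h 8 min
Thu: 09:08–20:29 = 11 h 21 min; less 30 min break → 10 h 51 min
Fri: 11:05–18:08 = 7 h 3 min; less 30 min break → 6 h 33 min
Sat: 10:31–21:26 = 10 h 55 min; less 30 min break → 10 h 25 min
Total worked: 56 h 57 min = 56.95 h.
Threshold 40 h → overtime 16 h 57 min, regular 40 h 0 min.

Regular 40.00 hours, overtime 16.95 hours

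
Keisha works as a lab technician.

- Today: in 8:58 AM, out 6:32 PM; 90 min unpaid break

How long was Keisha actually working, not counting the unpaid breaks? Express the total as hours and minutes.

Today: 8:58 AM–6:32 PM = 9 h 34 min; less 90 min break → 8 h 4 min

8 h 4 min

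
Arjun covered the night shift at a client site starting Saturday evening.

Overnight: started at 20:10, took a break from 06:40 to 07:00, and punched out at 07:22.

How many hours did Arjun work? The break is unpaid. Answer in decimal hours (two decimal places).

Overnight: 20:10 → midnight = 3 h 50 min; midnight → 07:22 = 7 h 22 min; span 11 h 12 min; less 20 min break → 10 h 52 min

10.87 hours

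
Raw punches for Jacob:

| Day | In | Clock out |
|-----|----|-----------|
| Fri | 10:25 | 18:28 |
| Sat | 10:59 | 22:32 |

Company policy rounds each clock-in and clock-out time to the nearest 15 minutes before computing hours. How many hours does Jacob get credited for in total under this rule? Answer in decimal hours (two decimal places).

Fri: in 10:25→10:30, out 18:28→18:30; 8 h 0 min
Sat: in 10:59→11:00, out 22:32→22:30; 11 h 30 min
Total credited: 19 h 30 min.

19.50 hours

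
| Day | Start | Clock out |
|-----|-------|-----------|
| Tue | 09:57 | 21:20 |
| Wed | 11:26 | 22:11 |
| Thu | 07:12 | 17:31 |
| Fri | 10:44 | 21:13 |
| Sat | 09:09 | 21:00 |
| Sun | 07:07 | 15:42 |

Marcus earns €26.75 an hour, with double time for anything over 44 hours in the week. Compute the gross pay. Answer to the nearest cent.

€2213.12

Tue: 09:57–21:20 = 11 h 23 min
Wed: 11:26–22:11 = 10 h 45 min
Thu: 07:12–17:31 = 10 h 19 min
Fri: 10:44–21:13 = 10 h 29 min
Sat: 09:09–21:00 = 11 h 51 min
Sun: 07:07–15:42 = 8 h 35 min
Total worked: 63 h 22 min = 3802 min.
Regular 44 h 0 min = 2640 min at €26.75/h; overtime 19 h 22 min = 1162 min at €53.50/h.
Pay = (2640 × €26.75 + 1162 × €53.50) ÷ 60 = €2213.12.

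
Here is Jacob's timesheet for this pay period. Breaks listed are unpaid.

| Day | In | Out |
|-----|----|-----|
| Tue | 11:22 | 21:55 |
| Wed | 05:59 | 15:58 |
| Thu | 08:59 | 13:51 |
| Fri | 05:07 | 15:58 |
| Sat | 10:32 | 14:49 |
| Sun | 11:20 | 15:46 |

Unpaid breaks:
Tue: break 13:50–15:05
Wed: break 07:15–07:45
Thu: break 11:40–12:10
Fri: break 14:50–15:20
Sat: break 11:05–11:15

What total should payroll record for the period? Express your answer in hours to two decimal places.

Tue: 11:22–21:55 = 10 h 33 min; less 75 min break → 9 h 18 min
Wed: 05:59–15:58 = 9 h 59 min; less 30 min break → 9 h 29 min
Thu: 08:59–13:51 = 4 h 52 min; less 30 min break → 4 h 22 min
Fri: 05:07–15:58 = 10 h 51 min; less 30 min break → 10 h 21 min
Sat: 10:32–14:49 = 4 h 17 min; less 10 min break → 4 h 7 min
Sun: 11:20–15:46 = 4 h 26 min
Total: 9 h 18 min + 9 h 29 min + 4 h 22 min + 10 h 21 min + 4 h 7 min + 4 h 26 min = 42 h 3 min.

42.05 hours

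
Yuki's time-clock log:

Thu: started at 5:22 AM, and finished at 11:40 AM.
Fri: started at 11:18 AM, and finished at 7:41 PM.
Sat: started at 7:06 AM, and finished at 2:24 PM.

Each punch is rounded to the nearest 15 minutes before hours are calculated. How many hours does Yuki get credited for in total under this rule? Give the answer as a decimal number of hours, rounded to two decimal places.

22.50 hours

Thu: in 5:22 AM→5:15 AM, out 11:40 AM→11:45 AM; 6 h 30 min
Fri: in 11:18 AM→11:15 AM, out 7:41 PM→7:45 PM; 8 h 30 min
Sat: in 7:06 AM→7:00 AM, out 2:24 PM→2:30 PM; 7 h 30 min
Total credited: 22 h 30 min.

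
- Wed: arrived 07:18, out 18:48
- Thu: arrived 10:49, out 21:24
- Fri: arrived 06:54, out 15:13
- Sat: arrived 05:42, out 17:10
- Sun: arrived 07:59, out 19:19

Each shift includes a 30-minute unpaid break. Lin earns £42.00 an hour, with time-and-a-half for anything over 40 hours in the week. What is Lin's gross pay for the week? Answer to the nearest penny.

Wed: 07:18–18:48 = 11 h 30 min; less 30 min break → 11 h 0 min
Thu: 10:49–21:24 = 10 h 35 min; less 30 min break → 10 h 5 min
Fri: 06:54–15:13 = 8 h 19 min; less 30 min break → 7 h 49 min
Sat: 05:42–17:10 = 11 h 28 min; less 30 min break → 10 h 58 min
Sun: 07:59–19:19 = 11 h 20 min; less 30 min break → 10 h 50 min
Total worked: 50 h 42 min = 3042 min.
Regular 40 h 0 min = 2400 min at £42.00/h; overtime 10 h 42 min = 642 min at £63.00/h.
Pay = (2400 × £42.00 + 642 × £63.00) ÷ 60 = £2354.10.

£2354.10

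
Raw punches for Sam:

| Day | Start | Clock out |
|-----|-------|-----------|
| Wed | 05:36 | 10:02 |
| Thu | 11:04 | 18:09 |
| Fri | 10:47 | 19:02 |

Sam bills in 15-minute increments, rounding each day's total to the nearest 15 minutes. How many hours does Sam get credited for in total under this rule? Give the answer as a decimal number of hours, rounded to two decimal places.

19.75 hours

Wed: 05:36–10:02 = 4 h 26 min → rounds to 4 h 30 min
Thu: 11:04–18:09 = 7 h 5 min → rounds to 7 h 0 min
Fri: 10:47–19:02 = 8 h 15 min → rounds to 8 h 15 min
Total credited: 19 h 45 min.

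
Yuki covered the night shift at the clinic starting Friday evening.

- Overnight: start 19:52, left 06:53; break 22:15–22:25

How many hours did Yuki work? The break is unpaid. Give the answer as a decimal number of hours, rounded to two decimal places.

Overnight: 19:52 → midnight = 4 h 8 min; midnight → 06:53 = 6 h 53 min; span 11 h 1 min; less 10 min break → 10 h 51 min

10.85 hours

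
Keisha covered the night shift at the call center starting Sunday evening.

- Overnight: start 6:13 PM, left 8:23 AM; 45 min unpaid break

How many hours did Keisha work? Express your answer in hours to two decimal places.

Overnight: 6:13 PM → midnight = 5 h 47 min; midnight → 8:23 AM = 8 h 23 min; span 14 h 10 min; less 45 min break → 13 h 25 min

13.42 hours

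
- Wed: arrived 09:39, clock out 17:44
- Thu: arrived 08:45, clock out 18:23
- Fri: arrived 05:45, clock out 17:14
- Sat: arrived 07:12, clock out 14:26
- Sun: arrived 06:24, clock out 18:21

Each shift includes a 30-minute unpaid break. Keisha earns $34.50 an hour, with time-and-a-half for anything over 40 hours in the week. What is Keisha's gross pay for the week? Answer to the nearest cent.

Wed: 09:39–17:44 = 8 h 5 min; less 30 min break → 7 h 35 min
Thu: 08:45–18:23 = 9 h 38 min; less 30 min break → 9 h 8 min
Fri: 05:45–17:14 = 11 h 29 min; less 30 min break → 10 h 59 min
Sat: 07:12–14:26 = 7 h 14 min; less 30 min break → 6 h 44 min
Sun: 06:24–18:21 = 11 h 57 min; less 30 min break → 11 h 27 min
Total worked: 45 h 53 min = 2753 min.
Regular 40 h 0 min = 2400 min at $34.50/h; overtime 5 h 53 min = 353 min at $51.75/h.
Pay = (2400 × $34.50 + 353 × $51.75) ÷ 60 = $1684.46.

$1684.46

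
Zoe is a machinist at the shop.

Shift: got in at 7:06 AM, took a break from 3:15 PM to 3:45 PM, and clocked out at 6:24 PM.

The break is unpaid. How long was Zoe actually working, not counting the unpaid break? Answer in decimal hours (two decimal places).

10.80 hours

Shift: 7:06 AM–6:24 PM = 11 h 18 min; less 30 min break → 10 h 48 min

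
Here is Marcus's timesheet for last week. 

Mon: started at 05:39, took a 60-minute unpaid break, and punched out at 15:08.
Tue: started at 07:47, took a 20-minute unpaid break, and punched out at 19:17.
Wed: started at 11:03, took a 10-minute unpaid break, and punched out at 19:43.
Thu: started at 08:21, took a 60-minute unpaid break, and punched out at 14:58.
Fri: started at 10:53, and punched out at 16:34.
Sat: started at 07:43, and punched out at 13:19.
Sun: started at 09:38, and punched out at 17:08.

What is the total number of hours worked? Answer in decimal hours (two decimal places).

Mon: 05:39–15:08 = 9 h 29 min; less 60 min break → 8 h 29 min
Tue: 07:47–19:17 = 11 h 30 min; less 20 min break → 11 h 10 min
Wed: 11:03–19:43 = 8 h 40 min; less 10 min break → 8 h 30 min
Thu: 08:21–14:58 = 6 h 37 min; less 60 min break → 5 h 37 min
Fri: 10:53–16:34 = 5 h 41 min
Sat: 07:43–13:19 = 5 h 36 min
Sun: 09:38–17:08 = 7 h 30 min
Total: 8 h 29 min + 11 h 10 min + 8 h 30 min + 5 h 37 min + 5 h 41 min + 5 h 36 min + 7 h 30 min = 52 h 33 min.

52.55 hours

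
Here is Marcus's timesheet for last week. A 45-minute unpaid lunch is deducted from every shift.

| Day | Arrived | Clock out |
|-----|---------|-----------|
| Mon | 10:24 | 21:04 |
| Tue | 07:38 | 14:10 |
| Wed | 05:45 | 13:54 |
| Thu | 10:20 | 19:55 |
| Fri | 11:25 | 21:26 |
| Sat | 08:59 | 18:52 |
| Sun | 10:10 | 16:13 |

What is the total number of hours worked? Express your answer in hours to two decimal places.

Mon: 10:24–21:04 = 10 h 40 min; less 45 min break → 9 h 55 min
Tue: 07:38–14:10 = 6 h 32 min; less 45 min break → 5 h 47 min
Wed: 05:45–13:54 = 8 h 9 min; less 45 min break → 7 h 24 min
Thu: 10:20–19:55 = 9 h 35 min; less 45 min break → 8 h 50 min
Fri: 11:25–21:26 = 10 h 1 min; less 45 min break → 9 h 16 min
Sat: 08:59–18:52 = 9 h 53 min; less 45 min break → 9 h 8 min
Sun: 10:10–16:13 = 6 h 3 min; less 45 min break → 5 h 18 min
Total: 9 h 55 min + 5 h 47 min + 7 h 24 min + 8 h 50 min + 9 h 16 min + 9 h 8 min + 5 h 18 min = 55 h 38 min.

55.63 hours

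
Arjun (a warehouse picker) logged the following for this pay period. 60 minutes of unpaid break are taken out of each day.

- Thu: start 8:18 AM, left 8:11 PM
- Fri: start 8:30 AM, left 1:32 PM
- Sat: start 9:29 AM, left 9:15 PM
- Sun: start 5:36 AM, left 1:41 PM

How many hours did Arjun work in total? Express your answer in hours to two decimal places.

32.77 hours

Thu: 8:18 AM–8:11 PM = 11 h 53 min; less 60 min break → 10 h 53 min
Fri: 8:30 AM–1:32 PM = 5 h 2 min; less 60 min break → 4 h 2 min
Sat: 9:29 AM–9:15 PM = 11 h 46 min; less 60 min break → 10 h 46 min
Sun: 5:36 AM–1:41 PM = 8 h 5 min; less 60 min break → 7 h 5 min
Total: 10 h 53 min + 4 h 2 min + 10 h 46 min + 7 h 5 min = 32 h 46 min.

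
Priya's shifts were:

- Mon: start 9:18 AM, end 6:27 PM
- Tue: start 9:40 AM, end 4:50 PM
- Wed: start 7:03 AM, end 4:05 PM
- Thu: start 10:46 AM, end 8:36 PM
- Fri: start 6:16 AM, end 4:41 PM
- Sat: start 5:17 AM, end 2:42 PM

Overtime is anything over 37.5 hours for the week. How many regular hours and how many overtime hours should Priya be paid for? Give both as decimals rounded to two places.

Mon: 9:18 AM–6:27 PM = 9 h 9 min
Tue: 9:40 AM–4:50 PM = 7 h 10 min
Wed: 7:03 AM–4:05 PM = 9 h 2 min
Thu: 10:46 AM–8:36 PM = 9 h 50 min
Fri: 6:16 AM–4:41 PM = 10 h 25 min
Sat: 5:17 AM–2:42 PM = 9 h 25 min
Total worked: 55 h 1 min = 55.02 h.
Threshold 37.5 h → overtime 17 h 31 min, regular 37 h 30 min.

Regular 37.50 hours, overtime 17.52 hours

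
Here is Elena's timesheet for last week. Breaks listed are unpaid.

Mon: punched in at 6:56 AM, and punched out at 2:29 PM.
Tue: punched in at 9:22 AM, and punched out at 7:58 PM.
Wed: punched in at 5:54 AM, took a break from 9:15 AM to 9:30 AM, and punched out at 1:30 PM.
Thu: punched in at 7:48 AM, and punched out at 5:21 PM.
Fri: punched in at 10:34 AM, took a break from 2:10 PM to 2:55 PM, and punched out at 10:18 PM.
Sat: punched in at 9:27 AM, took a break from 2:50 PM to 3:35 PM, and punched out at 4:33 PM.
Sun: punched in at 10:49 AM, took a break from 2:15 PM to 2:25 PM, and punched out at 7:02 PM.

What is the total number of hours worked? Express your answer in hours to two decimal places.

Mon: 6:56 AM–2:29 PM = 7 h 33 min
Tue: 9:22 AM–7:58 PM = 10 h 36 min
Wed: 5:54 AM–1:30 PM = 7 h 36 min; less 15 min break → 7 h 21 min
Thu: 7:48 AM–5:21 PM = 9 h 33 min
Fri: 10:34 AM–10:18 PM = 11 h 44 min; less 45 min break → 10 h 59 min
Sat: 9:27 AM–4:33 PM = 7 h 6 min; less 45 min break → 6 h 21 min
Sun: 10:49 AM–7:02 PM = 8 h 13 min; less 10 min break → 8 h 3 min
Total: 7 h 33 min + 10 h 36 min + 7 h 21 min + 9 h 33 min + 10 h 59 min + 6 h 21 min + 8 h 3 min = 60 h 26 min.

60.43 hours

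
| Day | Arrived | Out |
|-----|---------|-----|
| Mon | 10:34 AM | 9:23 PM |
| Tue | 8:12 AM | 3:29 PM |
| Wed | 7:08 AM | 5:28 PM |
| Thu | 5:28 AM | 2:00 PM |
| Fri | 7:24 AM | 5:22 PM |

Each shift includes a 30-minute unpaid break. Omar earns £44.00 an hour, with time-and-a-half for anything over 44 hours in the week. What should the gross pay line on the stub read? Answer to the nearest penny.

£1964.60

Mon: 10:34 AM–9:23 PM = 10 h 49 min; less 30 min break → 10 h 19 min
Tue: 8:12 AM–3:29 PM = 7 h 17 min; less 30 min break → 6 h 47 min
Wed: 7:08 AM–5:28 PM = 10 h 20 min; less 30 min break → 9 h 50 min
Thu: 5:28 AM–2:00 PM = 8 h 32 min; less 30 min break → 8 h 2 min
Fri: 7:24 AM–5:22 PM = 9 h 58 min; less 30 min break → 9 h 28 min
Total worked: 44 h 26 min = 2666 min.
Regular 44 h 0 min = 2640 min at £44.00/h; overtime 0 h 26 min = 26 min at £66.00/h.
Pay = (2640 × £44.00 + 26 × £66.00) ÷ 60 = £1964.60.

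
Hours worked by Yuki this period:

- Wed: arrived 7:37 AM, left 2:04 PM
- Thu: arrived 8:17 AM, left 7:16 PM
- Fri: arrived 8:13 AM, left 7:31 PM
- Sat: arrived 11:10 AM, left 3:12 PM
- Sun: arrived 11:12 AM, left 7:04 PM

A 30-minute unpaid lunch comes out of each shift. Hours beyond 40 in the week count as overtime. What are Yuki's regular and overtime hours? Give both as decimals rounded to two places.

Regular 38.13 hours, overtime 0.00 hours

Wed: 7:37 AM–2:04 PM = 6 h 27 min; less 30 min break → 5 h 57 min
Thu: 8:17 AM–7:16 PM = 10 h 59 min; less 30 min break → 10 h 29 min
Fri: 8:13 AM–7:31 PM = 11 h 18 min; less 30 min break → 10 h 48 min
Sat: 11:10 AM–3:12 PM = 4 h 2 min; less 30 min break → 3 h 32 min
Sun: 11:12 AM–7:04 PM = 7 h 52 min; less 30 min break → 7 h 22 min
Total worked: 38 h 8 min = 38.13 h.
Threshold 40 h → overtime 0 h 0 min, regular 38 h 8 min.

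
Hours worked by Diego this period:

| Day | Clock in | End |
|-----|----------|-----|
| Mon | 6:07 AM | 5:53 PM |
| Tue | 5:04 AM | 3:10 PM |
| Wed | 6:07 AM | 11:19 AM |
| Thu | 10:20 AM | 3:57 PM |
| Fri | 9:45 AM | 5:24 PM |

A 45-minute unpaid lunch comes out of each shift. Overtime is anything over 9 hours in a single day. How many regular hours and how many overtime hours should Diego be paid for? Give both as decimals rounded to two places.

Mon: 6:07 AM–5:53 PM = 11 h 46 min; less 45 min break → 11 h 1 min
Tue: 5:04 AM–3:10 PM = 10 h 6 min; less 45 min break → 9 h 21 min
Wed: 6:07 AM–11:19 AM = 5 h 12 min; less 45 min break → 4 h 27 min
Thu: 10:20 AM–3:57 PM = 5 h 37 min; less 45 min break → 4 h 52 min
Fri: 9:45 AM–5:24 PM = 7 h 39 min; less 45 min break → 6 h 54 min
Mon reg 9 h 0 min / OT 2 h 1 min; Tue reg 9 h 0 min / OT 0 h 21 min; Wed reg 4 h 27 min / OT 0 h 0 min; Thu reg 4 h 52 min / OT 0 h 0 min; Fri reg 6 h 54 min / OT 0 h 0 min.
Totals: regular 34 h 13 min, overtime 2 h 22 min.

Regular 34.22 hours, overtime 2.37 hours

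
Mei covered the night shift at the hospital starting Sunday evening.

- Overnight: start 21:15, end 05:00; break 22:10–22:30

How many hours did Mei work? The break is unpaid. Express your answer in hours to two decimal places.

7.42 hours

Overnight: 21:15 → midnight = 2 h 45 min; midnight → 05:00 = 5 h 0 min; span 7 h 45 min; less 20 min break → 7 h 25 min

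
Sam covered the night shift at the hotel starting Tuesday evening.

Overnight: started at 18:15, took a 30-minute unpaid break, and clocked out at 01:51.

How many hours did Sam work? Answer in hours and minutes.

Overnight: 18:15 → midnight = 5 h 45 min; midnight → 01:51 = 1 h 51 min; span 7 h 36 min; less 30 min break → 7 h 6 min

7 h 6 min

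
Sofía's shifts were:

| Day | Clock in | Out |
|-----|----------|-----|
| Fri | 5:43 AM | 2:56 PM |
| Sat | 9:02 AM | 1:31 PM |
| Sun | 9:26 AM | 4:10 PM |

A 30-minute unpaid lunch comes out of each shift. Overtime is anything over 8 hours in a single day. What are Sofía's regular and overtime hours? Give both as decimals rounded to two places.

Regular 18.22 hours, overtime 0.72 hours

Fri: 5:43 AM–2:56 PM = 9 h 13 min; less 30 min break → 8 h 43 min
Sat: 9:02 AM–1:31 PM = 4 h 29 min; less 30 min break → 3 h 59 min
Sun: 9:26 AM–4:10 PM = 6 h 44 min; less 30 min break → 6 h 14 min
Fri reg 8 h 0 min / OT 0 h 43 min; Sat reg 3 h 59 min / OT 0 h 0 min; Sun reg 6 h 14 min / OT 0 h 0 min.
Totals: regular 18 h 13 min, overtime 0 h 43 min.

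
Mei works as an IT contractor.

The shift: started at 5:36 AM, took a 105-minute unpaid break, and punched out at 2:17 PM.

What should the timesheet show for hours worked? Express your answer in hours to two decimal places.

6.93 hours

The shift: 5:36 AM–2:17 PM = 8 h 41 min; less 105 min break → 6 h 56 min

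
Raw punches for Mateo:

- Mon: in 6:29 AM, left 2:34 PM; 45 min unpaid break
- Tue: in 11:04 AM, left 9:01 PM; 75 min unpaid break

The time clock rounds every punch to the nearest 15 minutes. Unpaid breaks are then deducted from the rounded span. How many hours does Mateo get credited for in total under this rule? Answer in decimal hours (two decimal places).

Mon: in 6:29 AM→6:30 AM, out 2:34 PM→2:30 PM; 8 h 0 min − 45 min = 7 h 15 min
Tue: in 11:04 AM→11:00 AM, out 9:01 PM→9:00 PM; 10 h 0 min − 75 min = 8 h 45 min
Total credited: 16 h 0 min.

16.00 hours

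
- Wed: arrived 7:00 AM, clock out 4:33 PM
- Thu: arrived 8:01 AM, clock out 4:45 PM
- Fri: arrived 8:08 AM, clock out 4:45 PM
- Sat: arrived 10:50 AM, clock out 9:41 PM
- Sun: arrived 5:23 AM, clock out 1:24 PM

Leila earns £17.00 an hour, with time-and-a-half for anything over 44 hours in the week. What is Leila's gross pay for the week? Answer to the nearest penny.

£793.05

Wed: 7:00 AM–4:33 PM = 9 h 33 min
Thu: 8:01 AM–4:45 PM = 8 h 44 min
Fri: 8:08 AM–4:45 PM = 8 h 37 min
Sat: 10:50 AM–9:41 PM = 10 h 51 min
Sun: 5:23 AM–1:24 PM = 8 h 1 min
Total worked: 45 h 46 min = 2746 min.
Regular 44 h 0 min = 2640 min at £17.00/h; overtime 1 h 46 min = 106 min at £25.50/h.
Pay = (2640 × £17.00 + 106 × £25.50) ÷ 60 = £793.05.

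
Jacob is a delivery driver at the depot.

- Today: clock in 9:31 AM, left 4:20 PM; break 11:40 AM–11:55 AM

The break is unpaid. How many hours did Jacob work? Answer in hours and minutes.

Today: 9:31 AM–4:20 PM = 6 h 49 min; less 15 min break → 6 h 34 min

6 h 34 min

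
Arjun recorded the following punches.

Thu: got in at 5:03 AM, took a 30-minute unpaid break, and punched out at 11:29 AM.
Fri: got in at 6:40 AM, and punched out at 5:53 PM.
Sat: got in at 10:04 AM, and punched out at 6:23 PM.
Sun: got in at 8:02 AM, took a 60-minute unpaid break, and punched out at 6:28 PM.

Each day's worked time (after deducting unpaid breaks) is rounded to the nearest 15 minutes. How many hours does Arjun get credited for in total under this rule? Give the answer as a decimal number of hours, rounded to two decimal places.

35.00 hours

Thu: 5:03 AM–11:29 AM = 6 h 26 min − 30 min = 5 h 56 min → rounds to 6 h 0 min
Fri: 6:40 AM–5:53 PM = 11 h 13 min → rounds to 11 h 15 min
Sat: 10:04 AM–6:23 PM = 8 h 19 min → rounds to 8 h 15 min
Sun: 8:02 AM–6:28 PM = 10 h 26 min − 60 min = 9 h 26 min → rounds to 9 h 30 min
Total credited: 35 h 0 min.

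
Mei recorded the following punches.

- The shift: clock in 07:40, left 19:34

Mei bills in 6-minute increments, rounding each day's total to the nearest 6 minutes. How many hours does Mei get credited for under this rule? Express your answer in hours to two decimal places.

11.90 hours

The shift: 07:40–19:34 = 11 h 54 min → rounds to 11 h 54 min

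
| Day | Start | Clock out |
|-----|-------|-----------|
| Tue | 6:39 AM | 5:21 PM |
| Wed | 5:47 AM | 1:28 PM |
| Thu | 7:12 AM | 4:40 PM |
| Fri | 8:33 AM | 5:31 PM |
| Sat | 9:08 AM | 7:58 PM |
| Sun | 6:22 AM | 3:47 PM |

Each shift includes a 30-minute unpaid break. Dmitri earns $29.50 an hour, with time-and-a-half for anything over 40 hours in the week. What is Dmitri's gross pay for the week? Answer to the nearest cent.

Tue: 6:39 AM–5:21 PM = 10 h 42 min; less 30 min break → 10 h 12 min
Wed: 5:47 AM–1:28 PM = 7 h 41 min; less 30 min break → 7 h 11 min
Thu: 7:12 AM–4:40 PM = 9 h 28 min; less 30 min break → 8 h 58 min
Fri: 8:33 AM–5:31 PM = 8 h 58 min; less 30 min break → 8 h 28 min
Sat: 9:08 AM–7:58 PM = 10 h 50 min; less 30 min break → 10 h 20 min
Sun: 6:22 AM–3:47 PM = 9 h 25 min; less 30 min break → 8 h 55 min
Total worked: 54 h 4 min = 3244 min.
Regular 40 h 0 min = 2400 min at $29.50/h; overtime 14 h 4 min = 844 min at $44.25/h.
Pay = (2400 × $29.50 + 844 × $44.25) ÷ 60 = $1802.45.

$1802.45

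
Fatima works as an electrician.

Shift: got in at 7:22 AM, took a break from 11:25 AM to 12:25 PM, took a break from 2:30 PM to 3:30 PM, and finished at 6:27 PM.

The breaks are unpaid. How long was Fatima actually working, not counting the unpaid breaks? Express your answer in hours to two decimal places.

Shift: 7:22 AM–6:27 PM = 11 h 5 min; less 120 min break → 9 h 5 min

9.08 hours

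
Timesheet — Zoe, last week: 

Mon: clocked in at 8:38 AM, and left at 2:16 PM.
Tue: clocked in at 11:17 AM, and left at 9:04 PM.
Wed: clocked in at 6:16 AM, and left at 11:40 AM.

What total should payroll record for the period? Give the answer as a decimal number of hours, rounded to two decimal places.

20.82 hours

Mon: 8:38 AM–2:16 PM = 5 h 38 min
Tue: 11:17 AM–9:04 PM = 9 h 47 min
Wed: 6:16 AM–11:40 AM = 5 h 24 min
Total: 5 h 38 min + 9 h 47 min + 5 h 24 min = 20 h 49 min.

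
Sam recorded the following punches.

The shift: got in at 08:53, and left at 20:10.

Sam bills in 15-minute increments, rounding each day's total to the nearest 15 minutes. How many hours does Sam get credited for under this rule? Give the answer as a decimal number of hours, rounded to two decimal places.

The shift: 08:53–20:10 = 11 h 17 min → rounds to 11 h 15 min

11.25 hours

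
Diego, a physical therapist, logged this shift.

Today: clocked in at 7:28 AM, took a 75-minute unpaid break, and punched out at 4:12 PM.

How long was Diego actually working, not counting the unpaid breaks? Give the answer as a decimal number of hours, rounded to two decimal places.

7.48 hours

Today: 7:28 AM–4:12 PM = 8 h 44 min; less 75 min break → 7 h 29 min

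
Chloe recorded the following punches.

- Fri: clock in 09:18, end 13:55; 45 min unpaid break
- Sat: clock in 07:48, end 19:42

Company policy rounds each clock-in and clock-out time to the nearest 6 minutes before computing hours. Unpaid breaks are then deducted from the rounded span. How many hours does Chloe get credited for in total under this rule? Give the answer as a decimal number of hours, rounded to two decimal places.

Fri: in 09:18→09:18, out 13:55→13:54; 4 h 36 min − 45 min = 3 h 51 min
Sat: in 07:48→07:48, out 19:42→19:42; 11 h 54 min
Total credited: 15 h 45 min.

15.75 hours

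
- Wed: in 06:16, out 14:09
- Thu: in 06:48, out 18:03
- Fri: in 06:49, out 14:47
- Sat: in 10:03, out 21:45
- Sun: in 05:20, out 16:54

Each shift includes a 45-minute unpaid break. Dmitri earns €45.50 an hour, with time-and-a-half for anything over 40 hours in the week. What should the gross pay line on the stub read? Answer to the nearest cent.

Wed: 06:16–14:09 = 7 h 53 min; less 45 min break → 7 h 8 min
Thu: 06:48–18:03 = 11 h 15 min; less 45 min break → 10 h 30 min
Fri: 06:49–14:47 = 7 h 58 min; less 45 min break → 7 h 13 min
Sat: 10:03–21:45 = 11 h 42 min; less 45 min break → 10 h 57 min
Sun: 05:20–16:54 = 11 h 34 min; less 45 min break → 10 h 49 min
Total worked: 46 h 37 min = 2797 min.
Regular 40 h 0 min = 2400 min at €45.50/h; overtime 6 h 37 min = 397 min at €68.25/h.
Pay = (2400 × €45.50 + 397 × €68.25) ÷ 60 = €2271.59.

€2271.59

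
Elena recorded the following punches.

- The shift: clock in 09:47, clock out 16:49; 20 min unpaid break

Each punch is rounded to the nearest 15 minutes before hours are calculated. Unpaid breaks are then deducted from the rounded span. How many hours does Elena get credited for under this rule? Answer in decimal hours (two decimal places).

6.67 hours

The shift: in 09:47→09:45, out 16:49→16:45; 7 h 0 min − 20 min = 6 h 40 min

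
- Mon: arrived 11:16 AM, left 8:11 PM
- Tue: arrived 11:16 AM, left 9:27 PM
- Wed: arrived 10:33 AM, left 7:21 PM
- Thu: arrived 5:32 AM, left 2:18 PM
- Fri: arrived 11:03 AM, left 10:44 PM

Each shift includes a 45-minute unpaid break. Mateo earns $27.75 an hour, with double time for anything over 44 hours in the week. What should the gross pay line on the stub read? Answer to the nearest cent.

Mon: 11:16 AM–8:11 PM = 8 h 55 min; less 45 min break → 8 h 10 min
Tue: 11:16 AM–9:27 PM = 10 h 11 min; less 45 min break → 9 h 26 min
Wed: 10:33 AM–7:21 PM = 8 h 48 min; less 45 min break → 8 h 3 min
Thu: 5:32 AM–2:18 PM = 8 h 46 min; less 45 min break → 8 h 1 min
Fri: 11:03 AM–10:44 PM = 11 h 41 min; less 45 min break → 10 h 56 min
Total worked: 44 h 36 min = 2676 min.
Regular 44 h 0 min = 2640 min at $27.75/h; overtime 0 h 36 min = 36 min at $55.50/h.
Pay = (2640 × $27.75 + 36 × $55.50) ÷ 60 = $1254.30.

$1254.30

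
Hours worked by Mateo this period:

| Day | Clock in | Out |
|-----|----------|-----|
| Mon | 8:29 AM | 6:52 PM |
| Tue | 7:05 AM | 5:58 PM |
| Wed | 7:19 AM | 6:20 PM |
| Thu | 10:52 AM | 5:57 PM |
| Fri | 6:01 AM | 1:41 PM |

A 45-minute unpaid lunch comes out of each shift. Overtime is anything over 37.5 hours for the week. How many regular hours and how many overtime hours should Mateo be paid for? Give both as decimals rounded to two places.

Mon: 8:29 AM–6:52 PM = 10 h 23 min; less 45 min break → 9 h 38 min
Tue: 7:05 AM–5:58 PM = 10 h 53 min; less 45 min break → 10 h 8 min
Wed: 7:19 AM–6:20 PM = 11 h 1 min; less 45 min break → 10 h 16 min
Thu: 10:52 AM–5:57 PM = 7 h 5 min; less 45 min break → 6 h 20 min
Fri: 6:01 AM–1:41 PM = 7 h 40 min; less 45 min break → 6 h 55 min
Total worked: 43 h 17 min = 43.28 h.
Threshold 37.5 h → overtime 5 h 47 min, regular 37 h 30 min.

Regular 37.50 hours, overtime 5.78 hours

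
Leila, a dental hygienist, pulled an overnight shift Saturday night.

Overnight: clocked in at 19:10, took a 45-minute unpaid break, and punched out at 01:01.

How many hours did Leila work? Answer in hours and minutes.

Overnight: 19:10 → midnight = 4 h 50 min; midnight → 01:01 = 1 h 1 min; span 5 h 51 min; less 45 min break → 5 h 6 min

5 h 6 min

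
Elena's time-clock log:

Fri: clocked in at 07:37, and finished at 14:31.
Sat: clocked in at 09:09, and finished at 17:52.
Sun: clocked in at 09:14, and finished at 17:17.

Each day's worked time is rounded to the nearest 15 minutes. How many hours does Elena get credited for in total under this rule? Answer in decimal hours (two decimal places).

Fri: 07:37–14:31 = 6 h 54 min → rounds to 7 h 0 min
Sat: 09:09–17:52 = 8 h 43 min → rounds to 8 h 45 min
Sun: 09:14–17:17 = 8 h 3 min → rounds to 8 h 0 min
Total credited: 23 h 45 min.

23.75 hours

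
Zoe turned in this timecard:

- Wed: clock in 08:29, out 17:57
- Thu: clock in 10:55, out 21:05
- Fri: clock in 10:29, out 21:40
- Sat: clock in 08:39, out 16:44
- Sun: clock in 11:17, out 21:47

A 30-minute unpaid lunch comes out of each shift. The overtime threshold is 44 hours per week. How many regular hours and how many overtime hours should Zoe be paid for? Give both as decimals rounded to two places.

Regular 44.00 hours, overtime 2.90 hours

Wed: 08:29–17:57 = 9 h 28 min; less 30 min break → 8 h 58 min
Thu: 10:55–21:05 = 10 h 10 min; less 30 min break → 9 h 40 min
Fri: 10:29–21:40 = 11 h 11 min; less 30 min break → 10 h 41 min
Sat: 08:39–16:44 = 8 h 5 min; less 30 min break → 7 h 35 min
Sun: 11:17–21:47 = 10 h 30 min; less 30 min break → 10 h 0 min
Total worked: 46 h 54 min = 46.90 h.
Threshold 44 h → overtime 2 h 54 min, regular 44 h 0 min.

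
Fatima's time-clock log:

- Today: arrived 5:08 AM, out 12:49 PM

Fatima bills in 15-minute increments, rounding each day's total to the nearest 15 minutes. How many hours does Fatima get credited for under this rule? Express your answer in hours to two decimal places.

Today: 5:08 AM–12:49 PM = 7 h 41 min → rounds to 7 h 45 min

7.75 hours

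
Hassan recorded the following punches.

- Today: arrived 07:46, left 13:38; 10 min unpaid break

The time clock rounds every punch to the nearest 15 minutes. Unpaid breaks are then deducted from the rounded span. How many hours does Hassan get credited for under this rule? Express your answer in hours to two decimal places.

5.83 hours

Today: in 07:46→07:45, out 13:38→13:45; 6 h 0 min − 10 min = 5 h 50 min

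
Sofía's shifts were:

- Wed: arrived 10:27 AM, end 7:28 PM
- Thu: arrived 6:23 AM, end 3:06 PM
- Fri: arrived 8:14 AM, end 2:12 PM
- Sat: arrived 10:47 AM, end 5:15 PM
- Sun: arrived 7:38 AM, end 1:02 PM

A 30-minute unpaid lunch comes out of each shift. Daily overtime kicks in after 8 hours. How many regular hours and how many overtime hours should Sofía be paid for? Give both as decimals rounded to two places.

Wed: 10:27 AM–7:28 PM = 9 h 1 min; less 30 min break → 8 h 31 min
Thu: 6:23 AM–3:06 PM = 8 h 43 min; less 30 min break → 8 h 13 min
Fri: 8:14 AM–2:12 PM = 5 h 58 min; less 30 min break → 5 h 28 min
Sat: 10:47 AM–5:15 PM = 6 h 28 min; less 30 min break → 5 h 58 min
Sun: 7:38 AM–1:02 PM = 5 h 24 min; less 30 min break → 4 h 54 min
Wed reg 8 h 0 min / OT 0 h 31 min; Thu reg 8 h 0 min / OT 0 h 13 min; Fri reg 5 h 28 min / OT 0 h 0 min; Sat reg 5 h 58 min / OT 0 h 0 min; Sun reg 4 h 54 min / OT 0 h 0 min.
Totals: regular 32 h 20 min, overtime 0 h 44 min.

Regular 32.33 hours, overtime 0.73 hours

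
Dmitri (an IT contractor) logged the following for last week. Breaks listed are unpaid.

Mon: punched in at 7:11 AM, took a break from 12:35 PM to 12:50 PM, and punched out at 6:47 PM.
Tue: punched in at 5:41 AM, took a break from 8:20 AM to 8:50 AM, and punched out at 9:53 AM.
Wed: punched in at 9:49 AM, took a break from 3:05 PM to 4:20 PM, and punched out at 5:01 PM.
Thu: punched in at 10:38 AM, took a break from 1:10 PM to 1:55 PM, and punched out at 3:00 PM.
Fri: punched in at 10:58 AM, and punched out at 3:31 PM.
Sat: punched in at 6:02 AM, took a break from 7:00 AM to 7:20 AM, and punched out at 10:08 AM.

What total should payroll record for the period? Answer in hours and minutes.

32 h 56 min

Mon: 7:11 AM–6:47 PM = 11 h 36 min; less 15 min break → 11 h 21 min
Tue: 5:41 AM–9:53 AM = 4 h 12 min; less 30 min break → 3 h 42 min
Wed: 9:49 AM–5:01 PM = 7 h 12 min; less 75 min break → 5 h 57 min
Thu: 10:38 AM–3:00 PM = 4 h 22 min; less 45 min break → 3 h 37 min
Fri: 10:58 AM–3:31 PM = 4 h 33 min
Sat: 6:02 AM–10:08 AM = 4 h 6 min; less 20 min break → 3 h 46 min
Total: 11 h 21 min + 3 h 42 min + 5 h 57 min + 3 h 37 min + 4 h 33 min + 3 h 46 min = 32 h 56 min.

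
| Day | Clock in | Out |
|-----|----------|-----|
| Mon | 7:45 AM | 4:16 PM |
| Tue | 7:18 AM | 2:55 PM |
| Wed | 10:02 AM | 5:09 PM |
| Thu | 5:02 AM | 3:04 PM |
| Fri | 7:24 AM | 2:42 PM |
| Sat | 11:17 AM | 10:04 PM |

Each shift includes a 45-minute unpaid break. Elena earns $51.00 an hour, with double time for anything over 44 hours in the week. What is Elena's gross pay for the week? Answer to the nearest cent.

$2536.40

Mon: 7:45 AM–4:16 PM = 8 h 31 min; less 45 min break → 7 h 46 min
Tue: 7:18 AM–2:55 PM = 7 h 37 min; less 45 min break → 6 h 52 min
Wed: 10:02 AM–5:09 PM = 7 h 7 min; less 45 min break → 6 h 22 min
Thu: 5:02 AM–3:04 PM = 10 h 2 min; less 45 min break → 9 h 17 min
Fri: 7:24 AM–2:42 PM = 7 h 18 min; less 45 min break → 6 h 33 min
Sat: 11:17 AM–10:04 PM = 10 h 47 min; less 45 min break → 10 h 2 min
Total worked: 46 h 52 min = 2812 min.
Regular 44 h 0 min = 2640 min at $51.00/h; overtime 2 h 52 min = 172 min at $102.00/h.
Pay = (2640 × $51.00 + 172 × $102.00) ÷ 60 = $2536.40.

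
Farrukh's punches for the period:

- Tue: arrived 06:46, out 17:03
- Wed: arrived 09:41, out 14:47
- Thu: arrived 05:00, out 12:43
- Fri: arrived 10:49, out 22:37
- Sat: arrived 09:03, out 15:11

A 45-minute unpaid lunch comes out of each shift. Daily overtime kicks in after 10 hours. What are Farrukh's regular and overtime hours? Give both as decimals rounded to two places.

Regular 36.23 hours, overtime 1.05 hours

Tue: 06:46–17:03 = 10 h 17 min; less 45 min break → 9 h 32 min
Wed: 09:41–14:47 = 5 h 6 min; less 45 min break → 4 h 21 min
Thu: 05:00–12:43 = 7 h 43 min; less 45 min break → 6 h 58 min
Fri: 10:49–22:37 = 11 h 48 min; less 45 min break → 11 h 3 min
Sat: 09:03–15:11 = 6 h 8 min; less 45 min break → 5 h 23 min
Tue reg 9 h 32 min / OT 0 h 0 min; Wed reg 4 h 21 min / OT 0 h 0 min; Thu reg 6 h 58 min / OT 0 h 0 min; Fri reg 10 h 0 min / OT 1 h 3 min; Sat reg 5 h 23 min / OT 0 h 0 min.
Totals: regular 36 h 14 min, overtime 1 h 3 min.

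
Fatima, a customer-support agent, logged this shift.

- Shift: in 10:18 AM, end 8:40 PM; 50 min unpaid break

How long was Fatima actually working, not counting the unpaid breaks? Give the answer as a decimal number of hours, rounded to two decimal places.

Shift: 10:18 AM–8:40 PM = 10 h 22 min; less 50 min break → 9 h 32 min

9.53 hours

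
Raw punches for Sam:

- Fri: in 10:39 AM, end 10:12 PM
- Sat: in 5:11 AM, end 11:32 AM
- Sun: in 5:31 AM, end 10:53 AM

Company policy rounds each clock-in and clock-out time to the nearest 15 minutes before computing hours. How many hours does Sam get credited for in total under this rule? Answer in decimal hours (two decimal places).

23.25 hours

Fri: in 10:39 AM→10:45 AM, out 10:12 PM→10:15 PM; 11 h 30 min
Sat: in 5:11 AM→5:15 AM, out 11:32 AM→11:30 AM; 6 h 15 min
Sun: in 5:31 AM→5:30 AM, out 10:53 AM→11:00 AM; 5 h 30 min
Total credited: 23 h 15 min.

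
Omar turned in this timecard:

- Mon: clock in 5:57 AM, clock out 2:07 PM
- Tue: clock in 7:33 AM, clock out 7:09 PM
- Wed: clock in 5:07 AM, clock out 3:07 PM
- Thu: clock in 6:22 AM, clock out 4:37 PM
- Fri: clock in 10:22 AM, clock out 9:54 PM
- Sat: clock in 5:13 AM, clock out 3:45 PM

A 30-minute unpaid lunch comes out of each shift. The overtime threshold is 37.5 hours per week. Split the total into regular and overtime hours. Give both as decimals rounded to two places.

Mon: 5:57 AM–2:07 PM = 8 h 10 min; less 30 min break → 7 h 40 min
Tue: 7:33 AM–7:09 PM = 11 h 36 min; less 30 min break → 11 h 6 min
Wed: 5:07 AM–3:07 PM = 10 h 0 min; less 30 min break → 9 h 30 min
Thu: 6:22 AM–4:37 PM = 10 h 15 min; less 30 min break → 9 h 45 min
Fri: 10:22 AM–9:54 PM = 11 h 32 min; less 30 min break → 11 h 2 min
Sat: 5:13 AM–3:45 PM = 10 h 32 min; less 30 min break → 10 h 2 min
Total worked: 59 h 5 min = 59.08 h.
Threshold 37.5 h → overtime 21 h 35 min, regular 37 h 30 min.

Regular 37.50 hours, overtime 21.58 hours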